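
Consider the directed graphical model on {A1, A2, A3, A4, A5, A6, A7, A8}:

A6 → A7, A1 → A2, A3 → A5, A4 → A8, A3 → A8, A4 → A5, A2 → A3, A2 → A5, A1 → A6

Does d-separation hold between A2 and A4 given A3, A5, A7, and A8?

No — A2 and A4 are not d-separated given {A3, A5, A7, A8}.

4 paths connect A2 and A4; each must be blocked for d-separation to hold:
Path 1: A2 → A3 → A8 ← A4
  A3 is a chain here and A3 is conditioned on, so the path is blocked at A3.
Path 2: A2 → A3 → A5 ← A4
  A3 is a chain here and A3 is conditioned on, so the path is blocked at A3.
Path 3: A2 → A5 ← A3 → A8 ← A4
  A3 is a fork here and A3 is conditioned on, so the path is blocked at A3.
Path 4: A2 → A5 ← A4
  A5 is a collider and A5 is conditioned on, which opens it — no node blocks this path, so it is active.
At least one path is unblocked, so d-separation fails.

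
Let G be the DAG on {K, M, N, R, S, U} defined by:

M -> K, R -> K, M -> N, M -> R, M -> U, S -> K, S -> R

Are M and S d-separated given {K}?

4 paths connect M and S; each must be blocked for d-separation to hold:
  1. M → R ← S — R:collider[open] ⇒ active
  2. M → R → K ← S — R:chain[open]; K:collider[open] ⇒ active
  3. M → K ← S — K:collider[open] ⇒ active
  4. M → K ← R ← S — K:collider[open]; R:chain[open] ⇒ active
At least one path is unblocked, so d-separation fails.

No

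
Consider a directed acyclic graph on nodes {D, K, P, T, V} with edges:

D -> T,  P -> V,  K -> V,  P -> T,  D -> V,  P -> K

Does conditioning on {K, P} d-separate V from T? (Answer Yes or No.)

There are 3 undirected paths between V and T; checking each against the conditioning set {K, P}:
Path 1: V ← K ← P → T
  K is a chain here and K is conditioned on, so the path is blocked at K.
Path 2: V ← D → T
  D is a fork and D is not conditioned on — no node blocks this path, so it is active.
Path 3: V ← P → T
  P is a fork here and P is conditioned on, so the path is blocked at P.
At least one path is unblocked, so d-separation fails.

No — V and T are not d-separated given {K, P}.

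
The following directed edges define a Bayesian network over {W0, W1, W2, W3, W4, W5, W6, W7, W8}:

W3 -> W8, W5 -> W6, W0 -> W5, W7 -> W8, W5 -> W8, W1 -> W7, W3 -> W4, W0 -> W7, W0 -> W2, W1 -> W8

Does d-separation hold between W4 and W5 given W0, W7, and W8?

No

There are 3 undirected paths between W4 and W5; checking each against the conditioning set {W0, W7, W8}:
Path 1: W4 ← W3 → W8 ← W1 → W7 ← W0 → W5
  W0 is a fork here and W0 is conditioned on, so the path is blocked at W0.
Path 2: W4 ← W3 → W8 ← W7 ← W0 → W5
  W7 is a chain here and W7 is conditioned on, so the path is blocked at W7.
Path 3: W4 ← W3 → W8 ← W5
  W3 is a fork and W3 is not conditioned on; W8 is a collider and W8 is conditioned on, which opens it — no node blocks this path, so it is active.
Because an active path exists, W4 and W5 are not d-separated.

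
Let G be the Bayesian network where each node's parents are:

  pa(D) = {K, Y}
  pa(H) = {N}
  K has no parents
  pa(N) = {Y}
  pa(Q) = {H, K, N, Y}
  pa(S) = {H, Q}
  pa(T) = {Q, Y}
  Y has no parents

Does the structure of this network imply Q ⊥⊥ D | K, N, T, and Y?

Enumerating the 6 paths from Q to D and testing each for blocking by {K, N, T, Y}:
Path 1: Q ← Y → D
  Y is a fork here and Y is conditioned on, so the path is blocked at Y.
Path 2: Q ← K → D
  K is a fork here and K is conditioned on, so the path is blocked at K.
Path 3: Q → T ← Y → D
  Y is a fork here and Y is conditioned on, so the path is blocked at Y.
Path 4: Q ← N ← Y → D
  N is a chain here and N is conditioned on, so the path is blocked at N.
Path 5: Q ← H ← N ← Y → D
  N is a chain here and N is conditioned on, so the path is blocked at N.
Path 6: Q → S ← H ← N ← Y → D
  S is a collider here and neither S nor any of its descendants is conditioned on, so the collider stays closed — the path is blocked at S.
Every path is blocked, so Q and D are d-separated given {K, N, T, Y}.

Yes — Q and D are d-separated given {K, N, T, Y}.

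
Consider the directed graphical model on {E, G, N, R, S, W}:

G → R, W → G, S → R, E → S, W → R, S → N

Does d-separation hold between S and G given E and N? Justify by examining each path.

Yes

We examine all 2 paths between S and G:
Path 1: S → R ← W → G
  R is a collider here and neither R nor any of its descendants is conditioned on, so the collider stays closed — the path is blocked at R.
Path 2: S → R ← G
  R is a collider here and neither R nor any of its descendants is conditioned on, so the collider stays closed — the path is blocked at R.
Since every path is blocked, d-separation holds.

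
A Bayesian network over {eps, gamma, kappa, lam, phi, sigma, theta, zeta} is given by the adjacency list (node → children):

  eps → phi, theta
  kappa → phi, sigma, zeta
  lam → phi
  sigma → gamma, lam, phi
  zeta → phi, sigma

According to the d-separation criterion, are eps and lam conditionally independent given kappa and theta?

6 paths connect eps and lam; each must be blocked for d-separation to hold:
Path 1: eps → phi ← sigma → lam
  phi is a collider here and neither phi nor any of its descendants is conditioned on, so the collider stays closed — the path is blocked at phi.
Path 2: eps → phi ← zeta → sigma → lam
  phi is a collider here and neither phi nor any of its descendants is conditioned on, so the collider stays closed — the path is blocked at phi.
Path 3: eps → phi ← zeta ← kappa → sigma → lam
  phi is a collider here and neither phi nor any of its descendants is conditioned on, so the collider stays closed — the path is blocked at phi.
Path 4: eps → phi ← kappa → sigma → lam
  phi is a collider here and neither phi nor any of its descendants is conditioned on, so the collider stays closed — the path is blocked at phi.
Path 5: eps → phi ← kappa → zeta → sigma → lam
  phi is a collider here and neither phi nor any of its descendants is conditioned on, so the collider stays closed — the path is blocked at phi.
Path 6: eps → phi ← lam
  phi is a collider here and neither phi nor any of its descendants is conditioned on, so the collider stays closed — the path is blocked at phi.
Every path is blocked, so eps and lam are d-separated given {kappa, theta}.

Yes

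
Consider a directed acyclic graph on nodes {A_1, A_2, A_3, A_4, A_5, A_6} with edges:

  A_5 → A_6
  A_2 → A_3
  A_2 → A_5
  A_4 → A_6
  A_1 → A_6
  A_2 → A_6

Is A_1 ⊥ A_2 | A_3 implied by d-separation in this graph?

Yes

There are 2 undirected paths between A_1 and A_2; checking each against the conditioning set {A_3}:
Path 1: A_1 → A_6 ← A_2
  A_6 is a collider here and neither A_6 nor any of its descendants is conditioned on, so the collider stays closed — the path is blocked at A_6.
Path 2: A_1 → A_6 ← A_5 ← A_2
  A_6 is a collider here and neither A_6 nor any of its descendants is conditioned on, so the collider stays closed — the path is blocked at A_6.
Since every path is blocked, d-separation holds.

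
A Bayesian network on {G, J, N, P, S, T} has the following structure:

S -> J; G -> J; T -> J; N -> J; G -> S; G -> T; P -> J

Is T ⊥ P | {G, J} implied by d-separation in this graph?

There are 3 undirected paths between T and P; checking each against the conditioning set {G, J}:
Path 1: T ← G → S → J ← P
  G is a fork here and G is conditioned on, so the path is blocked at G.
Path 2: T ← G → J ← P
  G is a fork here and G is conditioned on, so the path is blocked at G.
Path 3: T → J ← P
  J is a collider and J is conditioned on, which opens it — no node blocks this path, so it is active.
Since the path T → J ← P is active, T and P are not d-separated given {G, J}.

No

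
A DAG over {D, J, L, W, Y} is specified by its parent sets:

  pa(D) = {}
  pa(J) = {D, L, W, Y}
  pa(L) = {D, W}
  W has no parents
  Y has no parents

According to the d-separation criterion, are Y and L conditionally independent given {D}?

We examine all 3 paths between Y and L:
  1. Y → J ← D → L — J:collider[blocks]; D:fork[blocks] ⇒ blocked
  2. Y → J ← W → L — J:collider[blocks]; W:fork[open] ⇒ blocked
  3. Y → J ← L — J:collider[blocks] ⇒ blocked
Every path is blocked, so Y and L are d-separated given {D}.

Yes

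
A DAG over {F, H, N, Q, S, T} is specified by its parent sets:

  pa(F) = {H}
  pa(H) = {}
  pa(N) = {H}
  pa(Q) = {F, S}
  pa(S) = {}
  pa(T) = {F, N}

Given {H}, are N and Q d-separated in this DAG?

Yes — N and Q are d-separated given {H}.

2 paths connect N and Q; each must be blocked for d-separation to hold:
Path 1: N → T ← F → Q
  T is a collider here and neither T nor any of its descendants is conditioned on, so the collider stays closed — the path is blocked at T.
Path 2: N ← H → F → Q
  H is a fork here and H is conditioned on, so the path is blocked at H.
All paths are blocked; N ⊥ Q | {H} holds.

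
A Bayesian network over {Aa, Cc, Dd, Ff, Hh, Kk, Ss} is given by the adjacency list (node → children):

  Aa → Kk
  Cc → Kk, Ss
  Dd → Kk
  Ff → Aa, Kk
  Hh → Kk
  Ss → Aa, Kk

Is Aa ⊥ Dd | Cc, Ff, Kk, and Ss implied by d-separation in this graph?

There are 4 undirected paths between Aa and Dd; checking each against the conditioning set {Cc, Ff, Kk, Ss}:
Path 1: Aa ← Ff → Kk ← Dd
  Ff is a fork here and Ff is conditioned on, so the path is blocked at Ff.
Path 2: Aa ← Ss ← Cc → Kk ← Dd
  Ss is a chain here and Ss is conditioned on, so the path is blocked at Ss.
Path 3: Aa ← Ss → Kk ← Dd
  Ss is a fork here and Ss is conditioned on, so the path is blocked at Ss.
Path 4: Aa → Kk ← Dd
  Kk is a collider and Kk is conditioned on, which opens it — no node blocks this path, so it is active.
Since the path Aa → Kk ← Dd is active, Aa and Dd are not d-separated given {Cc, Ff, Kk, Ss}.

No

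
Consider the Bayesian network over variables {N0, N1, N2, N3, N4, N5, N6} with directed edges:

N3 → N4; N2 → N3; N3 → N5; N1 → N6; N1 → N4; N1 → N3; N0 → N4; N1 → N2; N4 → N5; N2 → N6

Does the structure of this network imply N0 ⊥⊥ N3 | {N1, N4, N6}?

5 paths connect N0 and N3; each must be blocked for d-separation to hold:
Path 1: N0 → N4 ← N1 → N6 ← N2 → N3
  N1 is a fork here and N1 is conditioned on, so the path is blocked at N1.
Path 2: N0 → N4 ← N1 → N2 → N3
  N1 is a fork here and N1 is conditioned on, so the path is blocked at N1.
Path 3: N0 → N4 ← N1 → N3
  N1 is a fork here and N1 is conditioned on, so the path is blocked at N1.
Path 4: N0 → N4 → N5 ← N3
  N4 is a chain here and N4 is conditioned on, so the path is blocked at N4.
Path 5: N0 → N4 ← N3
  N4 is a collider and N4 is conditioned on, which opens it — no node blocks this path, so it is active.
At least one path is unblocked, so d-separation fails.

No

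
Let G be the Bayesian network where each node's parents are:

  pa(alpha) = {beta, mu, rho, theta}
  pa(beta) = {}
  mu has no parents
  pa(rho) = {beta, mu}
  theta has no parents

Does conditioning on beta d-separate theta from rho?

We examine all 3 paths between theta and rho:
  1. theta → alpha ← beta → rho — alpha:collider[blocks]; beta:fork[blocks] ⇒ blocked
  2. theta → alpha ← rho — alpha:collider[blocks] ⇒ blocked
  3. theta → alpha ← mu → rho — alpha:collider[blocks]; mu:fork[open] ⇒ blocked
Every path is blocked, so theta and rho are d-separated given {beta}.

Yes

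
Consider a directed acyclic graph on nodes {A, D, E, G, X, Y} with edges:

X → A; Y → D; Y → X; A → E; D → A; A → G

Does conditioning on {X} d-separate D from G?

There are 2 undirected paths between D and G; checking each against the conditioning set {X}:
Path 1: D → A → G
  A is a chain and A is not conditioned on — no node blocks this path, so it is active.
Path 2: D ← Y → X → A → G
  X is a chain here and X is conditioned on, so the path is blocked at X.
Since the path D → A → G is active, D and G are not d-separated given {X}.

No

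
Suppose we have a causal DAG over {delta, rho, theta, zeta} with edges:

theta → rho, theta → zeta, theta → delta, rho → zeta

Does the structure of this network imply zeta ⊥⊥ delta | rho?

We examine all 2 paths between zeta and delta:
  1. zeta ← theta → delta — theta:fork[open] ⇒ active
  2. zeta ← rho ← theta → delta — rho:chain[blocks]; theta:fork[open] ⇒ blocked
At least one path is unblocked, so d-separation fails.

No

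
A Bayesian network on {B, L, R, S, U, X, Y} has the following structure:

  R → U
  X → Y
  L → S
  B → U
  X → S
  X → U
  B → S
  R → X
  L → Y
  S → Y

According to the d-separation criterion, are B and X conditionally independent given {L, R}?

Enumerating the 5 paths from B to X and testing each for blocking by {L, R}:
Path 1: B → S ← L → Y ← X
  S is a collider here and neither S nor any of its descendants is conditioned on, so the collider stays closed — the path is blocked at S.
Path 2: B → S ← X
  S is a collider here and neither S nor any of its descendants is conditioned on, so the collider stays closed — the path is blocked at S.
Path 3: B → S → Y ← X
  Y is a collider here and neither Y nor any of its descendants is conditioned on, so the collider stays closed — the path is blocked at Y.
Path 4: B → U ← X
  U is a collider here and neither U nor any of its descendants is conditioned on, so the collider stays closed — the path is blocked at U.
Path 5: B → U ← R → X
  U is a collider here and neither U nor any of its descendants is conditioned on, so the collider stays closed — the path is blocked at U.
Every path is blocked, so B and X are d-separated given {L, R}.

Yes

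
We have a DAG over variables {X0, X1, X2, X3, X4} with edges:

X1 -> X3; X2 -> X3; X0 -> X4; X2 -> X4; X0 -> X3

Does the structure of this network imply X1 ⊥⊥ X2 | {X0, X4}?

We examine all 2 paths between X1 and X2:
Path 1: X1 → X3 ← X0 → X4 ← X2
  X3 is a collider here and neither X3 nor any of its descendants is conditioned on, so the collider stays closed — the path is blocked at X3.
Path 2: X1 → X3 ← X2
  X3 is a collider here and neither X3 nor any of its descendants is conditioned on, so the collider stays closed — the path is blocked at X3.
Every path is blocked, so X1 and X2 are d-separated given {X0, X4}.

Yes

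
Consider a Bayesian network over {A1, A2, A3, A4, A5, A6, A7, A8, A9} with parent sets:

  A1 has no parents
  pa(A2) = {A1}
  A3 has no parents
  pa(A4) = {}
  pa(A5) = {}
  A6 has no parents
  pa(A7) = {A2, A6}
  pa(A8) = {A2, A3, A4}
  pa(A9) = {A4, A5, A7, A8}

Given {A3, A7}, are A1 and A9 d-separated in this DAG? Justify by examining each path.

No

3 paths connect A1 and A9; each must be blocked for d-separation to hold:
Path 1: A1 → A2 → A7 → A9
  A7 is a chain here and A7 is conditioned on, so the path is blocked at A7.
Path 2: A1 → A2 → A8 ← A4 → A9
  A8 is a collider here and neither A8 nor any of its descendants is conditioned on, so the collider stays closed — the path is blocked at A8.
Path 3: A1 → A2 → A8 → A9
  A2 is a chain and A2 is not conditioned on; A8 is a chain and A8 is not conditioned on — no node blocks this path, so it is active.
At least one path is unblocked, so d-separation fails.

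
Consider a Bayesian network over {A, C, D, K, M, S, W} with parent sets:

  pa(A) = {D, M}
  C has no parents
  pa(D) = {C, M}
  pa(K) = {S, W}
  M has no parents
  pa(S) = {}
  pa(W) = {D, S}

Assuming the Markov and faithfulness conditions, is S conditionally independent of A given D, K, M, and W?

Yes

Enumerating the 4 paths from S to A and testing each for blocking by {D, K, M, W}:
Path 1: S → K ← W ← D → A
  W is a chain here and W is conditioned on, so the path is blocked at W.
Path 2: S → K ← W ← D ← M → A
  W is a chain here and W is conditioned on, so the path is blocked at W.
Path 3: S → W ← D → A
  D is a fork here and D is conditioned on, so the path is blocked at D.
Path 4: S → W ← D ← M → A
  D is a chain here and D is conditioned on, so the path is blocked at D.
All paths are blocked; S ⊥ A | {D, K, M, W} holds.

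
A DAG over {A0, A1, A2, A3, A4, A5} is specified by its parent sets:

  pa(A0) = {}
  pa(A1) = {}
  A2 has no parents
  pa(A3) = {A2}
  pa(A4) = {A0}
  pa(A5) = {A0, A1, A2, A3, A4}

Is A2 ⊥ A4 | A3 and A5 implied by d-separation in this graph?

There are 4 undirected paths between A2 and A4; checking each against the conditioning set {A3, A5}:
Path 1: A2 → A5 ← A4
  A5 is a collider and A5 is conditioned on, which opens it — no node blocks this path, so it is active.
Path 2: A2 → A5 ← A0 → A4
  A5 is a collider and A5 is conditioned on, which opens it; A0 is a fork and A0 is not conditioned on — no node blocks this path, so it is active.
Path 3: A2 → A3 → A5 ← A4
  A3 is a chain here and A3 is conditioned on, so the path is blocked at A3.
Path 4: A2 → A3 → A5 ← A0 → A4
  A3 is a chain here and A3 is conditioned on, so the path is blocked at A3.
Because an active path exists, A2 and A4 are not d-separated.

No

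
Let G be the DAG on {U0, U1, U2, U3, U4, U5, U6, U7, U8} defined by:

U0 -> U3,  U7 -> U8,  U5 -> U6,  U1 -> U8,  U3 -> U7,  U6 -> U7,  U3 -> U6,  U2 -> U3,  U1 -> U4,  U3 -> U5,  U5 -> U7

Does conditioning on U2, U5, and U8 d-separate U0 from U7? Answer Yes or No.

Enumerating the 5 paths from U0 to U7 and testing each for blocking by {U2, U5, U8}:
Path 1: U0 → U3 → U6 ← U5 → U7
  U5 is a fork here and U5 is conditioned on, so the path is blocked at U5.
Path 2: U0 → U3 → U6 → U7
  U3 is a chain and U3 is not conditioned on; U6 is a chain and U6 is not conditioned on — no node blocks this path, so it is active.
Path 3: U0 → U3 → U5 → U6 → U7
  U5 is a chain here and U5 is conditioned on, so the path is blocked at U5.
Path 4: U0 → U3 → U5 → U7
  U5 is a chain here and U5 is conditioned on, so the path is blocked at U5.
Path 5: U0 → U3 → U7
  U3 is a chain and U3 is not conditioned on — no node blocks this path, so it is active.
Since the path U0 → U3 → U6 → U7 is active, U0 and U7 are not d-separated given {U2, U5, U8}.

No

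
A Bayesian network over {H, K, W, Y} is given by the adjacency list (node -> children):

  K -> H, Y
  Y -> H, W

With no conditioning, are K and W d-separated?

There are 2 undirected paths between K and W; checking each against the conditioning set ∅:
Path 1: K → Y → W
  Y is a chain and Y is not conditioned on — no node blocks this path, so it is active.
Path 2: K → H ← Y → W
  H is a collider here and neither H nor any of its descendants is conditioned on, so the collider stays closed — the path is blocked at H.
Since the path K → Y → W is active, K and W are not d-separated given ∅.

No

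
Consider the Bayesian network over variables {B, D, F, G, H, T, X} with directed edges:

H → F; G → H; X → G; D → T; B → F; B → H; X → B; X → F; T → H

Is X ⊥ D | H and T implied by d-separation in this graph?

Yes — X and D are d-separated given {H, T}.

5 paths connect X and D; each must be blocked for d-separation to hold:
Path 1: X → F ← H ← T ← D
  F is a collider here and neither F nor any of its descendants is conditioned on, so the collider stays closed — the path is blocked at F.
Path 2: X → F ← B → H ← T ← D
  F is a collider here and neither F nor any of its descendants is conditioned on, so the collider stays closed — the path is blocked at F.
Path 3: X → G → H ← T ← D
  T is a chain here and T is conditioned on, so the path is blocked at T.
Path 4: X → B → H ← T ← D
  T is a chain here and T is conditioned on, so the path is blocked at T.
Path 5: X → B → F ← H ← T ← D
  F is a collider here and neither F nor any of its descendants is conditioned on, so the collider stays closed — the path is blocked at F.
All paths are blocked; X ⊥ D | {H, T} holds.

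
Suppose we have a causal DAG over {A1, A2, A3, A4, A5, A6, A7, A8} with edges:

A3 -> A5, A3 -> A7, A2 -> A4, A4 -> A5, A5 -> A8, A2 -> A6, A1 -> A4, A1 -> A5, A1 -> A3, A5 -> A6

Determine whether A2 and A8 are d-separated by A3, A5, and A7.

Enumerating the 4 paths from A2 to A8 and testing each for blocking by {A3, A5, A7}:
Path 1: A2 → A4 → A5 → A8
  A5 is a chain here and A5 is conditioned on, so the path is blocked at A5.
Path 2: A2 → A4 ← A1 → A5 → A8
  A5 is a chain here and A5 is conditioned on, so the path is blocked at A5.
Path 3: A2 → A4 ← A1 → A3 → A5 → A8
  A3 is a chain here and A3 is conditioned on, so the path is blocked at A3.
Path 4: A2 → A6 ← A5 → A8
  A6 is a collider here and neither A6 nor any of its descendants is conditioned on, so the collider stays closed — the path is blocked at A6.
Every path is blocked, so A2 and A8 are d-separated given {A3, A5, A7}.

Yes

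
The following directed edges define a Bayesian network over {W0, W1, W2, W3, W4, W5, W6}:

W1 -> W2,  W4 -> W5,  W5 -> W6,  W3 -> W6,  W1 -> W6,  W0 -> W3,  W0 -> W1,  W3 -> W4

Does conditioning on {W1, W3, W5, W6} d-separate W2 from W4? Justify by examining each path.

Yes

4 paths connect W2 and W4; each must be blocked for d-separation to hold:
Path 1: W2 ← W1 → W6 ← W3 → W4
  W1 is a fork here and W1 is conditioned on, so the path is blocked at W1.
Path 2: W2 ← W1 → W6 ← W5 ← W4
  W1 is a fork here and W1 is conditioned on, so the path is blocked at W1.
Path 3: W2 ← W1 ← W0 → W3 → W4
  W1 is a chain here and W1 is conditioned on, so the path is blocked at W1.
Path 4: W2 ← W1 ← W0 → W3 → W6 ← W5 ← W4
  W1 is a chain here and W1 is conditioned on, so the path is blocked at W1.
Since every path is blocked, d-separation holds.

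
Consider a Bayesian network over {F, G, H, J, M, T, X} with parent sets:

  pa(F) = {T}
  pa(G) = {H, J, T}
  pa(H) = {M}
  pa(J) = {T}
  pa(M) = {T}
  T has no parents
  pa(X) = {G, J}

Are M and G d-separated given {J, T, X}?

4 paths connect M and G; each must be blocked for d-separation to hold:
Path 1: M → H → G
  H is a chain and H is not conditioned on — no node blocks this path, so it is active.
Path 2: M ← T → G
  T is a fork here and T is conditioned on, so the path is blocked at T.
Path 3: M ← T → J → G
  T is a fork here and T is conditioned on, so the path is blocked at T.
Path 4: M ← T → J → X ← G
  T is a fork here and T is conditioned on, so the path is blocked at T.
Because an active path exists, M and G are not d-separated.

No — M and G are not d-separated given {J, T, X}.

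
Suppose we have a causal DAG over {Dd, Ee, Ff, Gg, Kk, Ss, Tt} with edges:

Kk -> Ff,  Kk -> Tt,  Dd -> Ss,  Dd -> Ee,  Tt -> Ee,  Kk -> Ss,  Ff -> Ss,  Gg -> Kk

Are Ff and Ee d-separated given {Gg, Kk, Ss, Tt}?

Enumerating the 4 paths from Ff to Ee and testing each for blocking by {Gg, Kk, Ss, Tt}:
Path 1: Ff ← Kk → Tt → Ee
  Kk is a fork here and Kk is conditioned on, so the path is blocked at Kk.
Path 2: Ff ← Kk → Ss ← Dd → Ee
  Kk is a fork here and Kk is conditioned on, so the path is blocked at Kk.
Path 3: Ff → Ss ← Kk → Tt → Ee
  Kk is a fork here and Kk is conditioned on, so the path is blocked at Kk.
Path 4: Ff → Ss ← Dd → Ee
  Ss is a collider and Ss is conditioned on, which opens it; Dd is a fork and Dd is not conditioned on — no node blocks this path, so it is active.
Because an active path exists, Ff and Ee are not d-separated.

No — Ff and Ee are not d-separated given {Gg, Kk, Ss, Tt}.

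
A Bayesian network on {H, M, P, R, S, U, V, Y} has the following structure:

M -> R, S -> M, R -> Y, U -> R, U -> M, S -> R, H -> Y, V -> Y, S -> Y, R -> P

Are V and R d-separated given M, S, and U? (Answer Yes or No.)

Yes

We examine all 4 paths between V and R:
Path 1: V → Y ← S → M ← U → R
  Y is a collider here and neither Y nor any of its descendants is conditioned on, so the collider stays closed — the path is blocked at Y.
Path 2: V → Y ← S → M → R
  Y is a collider here and neither Y nor any of its descendants is conditioned on, so the collider stays closed — the path is blocked at Y.
Path 3: V → Y ← S → R
  Y is a collider here and neither Y nor any of its descendants is conditioned on, so the collider stays closed — the path is blocked at Y.
Path 4: V → Y ← R
  Y is a collider here and neither Y nor any of its descendants is conditioned on, so the collider stays closed — the path is blocked at Y.
All paths are blocked; V ⊥ R | {M, S, U} holds.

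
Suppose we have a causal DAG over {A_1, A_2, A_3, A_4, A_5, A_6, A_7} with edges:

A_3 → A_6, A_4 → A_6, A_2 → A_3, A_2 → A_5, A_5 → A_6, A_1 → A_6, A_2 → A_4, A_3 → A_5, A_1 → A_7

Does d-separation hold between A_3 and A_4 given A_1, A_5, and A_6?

No

6 paths connect A_3 and A_4; each must be blocked for d-separation to hold:
  1. A_3 ← A_2 → A_5 → A_6 ← A_4 — A_2:fork[open]; A_5:chain[blocks]; A_6:collider[open] ⇒ blocked
  2. A_3 ← A_2 → A_4 — A_2:fork[open] ⇒ active
  3. A_3 → A_5 ← A_2 → A_4 — A_5:collider[open]; A_2:fork[open] ⇒ active
  4. A_3 → A_5 → A_6 ← A_4 — A_5:chain[blocks]; A_6:collider[open] ⇒ blocked
  5. A_3 → A_6 ← A_5 ← A_2 → A_4 — A_6:collider[open]; A_5:chain[blocks]; A_2:fork[open] ⇒ blocked
  6. A_3 → A_6 ← A_4 — A_6:collider[open] ⇒ active
Because an active path exists, A_3 and A_4 are not d-separated.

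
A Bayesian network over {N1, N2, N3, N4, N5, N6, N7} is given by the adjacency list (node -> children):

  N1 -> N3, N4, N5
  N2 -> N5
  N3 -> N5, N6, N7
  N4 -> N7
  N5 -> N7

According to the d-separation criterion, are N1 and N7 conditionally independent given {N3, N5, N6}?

No

There are 5 undirected paths between N1 and N7; checking each against the conditioning set {N3, N5, N6}:
Path 1: N1 → N5 → N7
  N5 is a chain here and N5 is conditioned on, so the path is blocked at N5.
Path 2: N1 → N5 ← N3 → N7
  N3 is a fork here and N3 is conditioned on, so the path is blocked at N3.
Path 3: N1 → N4 → N7
  N4 is a chain and N4 is not conditioned on — no node blocks this path, so it is active.
Path 4: N1 → N3 → N5 → N7
  N3 is a chain here and N3 is conditioned on, so the path is blocked at N3.
Path 5: N1 → N3 → N7
  N3 is a chain here and N3 is conditioned on, so the path is blocked at N3.
Since the path N1 → N4 → N7 is active, N1 and N7 are not d-separated given {N3, N5, N6}.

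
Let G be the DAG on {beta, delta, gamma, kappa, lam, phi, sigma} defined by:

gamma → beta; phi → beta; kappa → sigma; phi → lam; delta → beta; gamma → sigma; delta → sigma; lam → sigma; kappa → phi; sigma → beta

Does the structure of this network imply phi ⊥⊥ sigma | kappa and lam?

Yes — phi and sigma are d-separated given {kappa, lam}.

We examine all 5 paths between phi and sigma:
Path 1: phi → lam → sigma
  lam is a chain here and lam is conditioned on, so the path is blocked at lam.
Path 2: phi ← kappa → sigma
  kappa is a fork here and kappa is conditioned on, so the path is blocked at kappa.
Path 3: phi → beta ← sigma
  beta is a collider here and neither beta nor any of its descendants is conditioned on, so the collider stays closed — the path is blocked at beta.
Path 4: phi → beta ← gamma → sigma
  beta is a collider here and neither beta nor any of its descendants is conditioned on, so the collider stays closed — the path is blocked at beta.
Path 5: phi → beta ← delta → sigma
  beta is a collider here and neither beta nor any of its descendants is conditioned on, so the collider stays closed — the path is blocked at beta.
Since every path is blocked, d-separation holds.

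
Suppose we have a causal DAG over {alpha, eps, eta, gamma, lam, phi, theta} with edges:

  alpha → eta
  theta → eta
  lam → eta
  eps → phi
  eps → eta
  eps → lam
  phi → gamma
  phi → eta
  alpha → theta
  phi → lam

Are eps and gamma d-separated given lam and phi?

There are 5 undirected paths between eps and gamma; checking each against the conditioning set {lam, phi}:
  1. eps → lam ← phi → gamma — lam:collider[open]; phi:fork[blocks] ⇒ blocked
  2. eps → lam → eta ← phi → gamma — lam:chain[blocks]; eta:collider[blocks]; phi:fork[blocks] ⇒ blocked
  3. eps → phi → gamma — phi:chain[blocks] ⇒ blocked
  4. eps → eta ← lam ← phi → gamma — eta:collider[blocks]; lam:chain[blocks]; phi:fork[blocks] ⇒ blocked
  5. eps → eta ← phi → gamma — eta:collider[blocks]; phi:fork[blocks] ⇒ blocked
Every path is blocked, so eps and gamma are d-separated given {lam, phi}.

Yes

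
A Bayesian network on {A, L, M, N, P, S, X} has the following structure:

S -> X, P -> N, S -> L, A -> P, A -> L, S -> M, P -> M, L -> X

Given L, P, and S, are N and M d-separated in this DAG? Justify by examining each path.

Yes — N and M are d-separated given {L, P, S}.

There are 3 undirected paths between N and M; checking each against the conditioning set {L, P, S}:
Path 1: N ← P ← A → L → X ← S → M
  P is a chain here and P is conditioned on, so the path is blocked at P.
Path 2: N ← P ← A → L ← S → M
  P is a chain here and P is conditioned on, so the path is blocked at P.
Path 3: N ← P → M
  P is a fork here and P is conditioned on, so the path is blocked at P.
Since every path is blocked, d-separation holds.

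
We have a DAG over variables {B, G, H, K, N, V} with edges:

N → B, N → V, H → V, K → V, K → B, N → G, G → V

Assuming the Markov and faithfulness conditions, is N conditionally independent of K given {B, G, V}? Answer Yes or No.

We examine all 3 paths between N and K:
Path 1: N → V ← K
  V is a collider and V is conditioned on, which opens it — no node blocks this path, so it is active.
Path 2: N → G → V ← K
  G is a chain here and G is conditioned on, so the path is blocked at G.
Path 3: N → B ← K
  B is a collider and B is conditioned on, which opens it — no node blocks this path, so it is active.
Because an active path exists, N and K are not d-separated.

No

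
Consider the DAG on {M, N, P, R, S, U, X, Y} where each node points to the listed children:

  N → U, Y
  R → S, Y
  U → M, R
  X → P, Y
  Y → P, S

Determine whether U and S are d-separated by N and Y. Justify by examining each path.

No

Enumerating the 4 paths from U to S and testing each for blocking by {N, Y}:
  1. U → R → S — R:chain[open] ⇒ active
  2. U → R → Y → S — R:chain[open]; Y:chain[blocks] ⇒ blocked
  3. U ← N → Y → S — N:fork[blocks]; Y:chain[blocks] ⇒ blocked
  4. U ← N → Y ← R → S — N:fork[blocks]; Y:collider[open]; R:fork[open] ⇒ blocked
At least one path is unblocked, so d-separation fails.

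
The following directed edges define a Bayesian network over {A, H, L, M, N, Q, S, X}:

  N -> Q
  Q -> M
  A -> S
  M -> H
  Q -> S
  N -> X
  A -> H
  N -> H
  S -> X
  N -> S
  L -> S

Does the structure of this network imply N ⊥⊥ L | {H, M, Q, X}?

We examine all 6 paths between N and L:
Path 1: N → H ← A → S ← L
  H is a collider and H is conditioned on, which opens it; A is a fork and A is not conditioned on; S is a collider and its descendant X is conditioned on, which opens it — no node blocks this path, so it is active.
Path 2: N → H ← M ← Q → S ← L
  M is a chain here and M is conditioned on, so the path is blocked at M.
Path 3: N → X ← S ← L
  X is a collider and X is conditioned on, which opens it; S is a chain and S is not conditioned on — no node blocks this path, so it is active.
Path 4: N → Q → S ← L
  Q is a chain here and Q is conditioned on, so the path is blocked at Q.
Path 5: N → Q → M → H ← A → S ← L
  Q is a chain here and Q is conditioned on, so the path is blocked at Q.
Path 6: N → S ← L
  S is a collider and its descendant X is conditioned on, which opens it — no node blocks this path, so it is active.
At least one path is unblocked, so d-separation fails.

No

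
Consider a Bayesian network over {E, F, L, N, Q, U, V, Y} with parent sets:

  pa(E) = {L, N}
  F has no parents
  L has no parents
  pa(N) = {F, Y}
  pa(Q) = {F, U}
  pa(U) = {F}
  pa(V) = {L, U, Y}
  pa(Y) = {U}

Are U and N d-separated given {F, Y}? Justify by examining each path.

There are 6 undirected paths between U and N; checking each against the conditioning set {F, Y}:
Path 1: U → V ← L → E ← N
  V is a collider here and neither V nor any of its descendants is conditioned on, so the collider stays closed — the path is blocked at V.
Path 2: U → V ← Y → N
  V is a collider here and neither V nor any of its descendants is conditioned on, so the collider stays closed — the path is blocked at V.
Path 3: U ← F → N
  F is a fork here and F is conditioned on, so the path is blocked at F.
Path 4: U → Y → V ← L → E ← N
  Y is a chain here and Y is conditioned on, so the path is blocked at Y.
Path 5: U → Y → N
  Y is a chain here and Y is conditioned on, so the path is blocked at Y.
Path 6: U → Q ← F → N
  Q is a collider here and neither Q nor any of its descendants is conditioned on, so the collider stays closed — the path is blocked at Q.
Since every path is blocked, d-separation holds.

Yes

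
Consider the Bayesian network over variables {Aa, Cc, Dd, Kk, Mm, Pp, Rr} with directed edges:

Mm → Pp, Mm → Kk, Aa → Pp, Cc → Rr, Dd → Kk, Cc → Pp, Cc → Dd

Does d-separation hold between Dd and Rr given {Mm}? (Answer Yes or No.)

No — Dd and Rr are not d-separated given {Mm}.

Enumerating the 2 paths from Dd to Rr and testing each for blocking by {Mm}:
Path 1: Dd → Kk ← Mm → Pp ← Cc → Rr
  Kk is a collider here and neither Kk nor any of its descendants is conditioned on, so the collider stays closed — the path is blocked at Kk.
Path 2: Dd ← Cc → Rr
  Cc is a fork and Cc is not conditioned on — no node blocks this path, so it is active.
Because an active path exists, Dd and Rr are not d-separated.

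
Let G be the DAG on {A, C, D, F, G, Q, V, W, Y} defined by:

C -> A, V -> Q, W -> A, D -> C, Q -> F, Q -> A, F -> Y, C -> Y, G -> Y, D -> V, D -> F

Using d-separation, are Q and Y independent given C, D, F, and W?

We examine all 6 paths between Q and Y:
Path 1: Q → A ← C → Y
  A is a collider here and neither A nor any of its descendants is conditioned on, so the collider stays closed — the path is blocked at A.
Path 2: Q → A ← C ← D → F → Y
  A is a collider here and neither A nor any of its descendants is conditioned on, so the collider stays closed — the path is blocked at A.
Path 3: Q → F → Y
  F is a chain here and F is conditioned on, so the path is blocked at F.
Path 4: Q → F ← D → C → Y
  D is a fork here and D is conditioned on, so the path is blocked at D.
Path 5: Q ← V ← D → C → Y
  D is a fork here and D is conditioned on, so the path is blocked at D.
Path 6: Q ← V ← D → F → Y
  D is a fork here and D is conditioned on, so the path is blocked at D.
Every path is blocked, so Q and Y are d-separated given {C, D, F, W}.

Yes — Q and Y are d-separated given {C, D, F, W}.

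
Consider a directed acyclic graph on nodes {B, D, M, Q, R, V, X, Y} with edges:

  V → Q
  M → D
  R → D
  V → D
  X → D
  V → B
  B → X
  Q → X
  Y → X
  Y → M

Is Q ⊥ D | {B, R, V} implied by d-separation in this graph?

No — Q and D are not d-separated given {B, R, V}.

We examine all 6 paths between Q and D:
Path 1: Q ← V → D
  V is a fork here and V is conditioned on, so the path is blocked at V.
Path 2: Q ← V → B → X → D
  V is a fork here and V is conditioned on, so the path is blocked at V.
Path 3: Q ← V → B → X ← Y → M → D
  V is a fork here and V is conditioned on, so the path is blocked at V.
Path 4: Q → X → D
  X is a chain and X is not conditioned on — no node blocks this path, so it is active.
Path 5: Q → X ← B ← V → D
  X is a collider here and neither X nor any of its descendants is conditioned on, so the collider stays closed — the path is blocked at X.
Path 6: Q → X ← Y → M → D
  X is a collider here and neither X nor any of its descendants is conditioned on, so the collider stays closed — the path is blocked at X.
Because an active path exists, Q and D are not d-separated.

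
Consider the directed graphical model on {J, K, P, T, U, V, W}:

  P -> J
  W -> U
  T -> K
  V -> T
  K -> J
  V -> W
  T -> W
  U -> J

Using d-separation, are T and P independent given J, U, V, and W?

There are 3 undirected paths between T and P; checking each against the conditioning set {J, U, V, W}:
  1. T → K → J ← P — K:chain[open]; J:collider[open] ⇒ active
  2. T ← V → W → U → J ← P — V:fork[blocks]; W:chain[blocks]; U:chain[blocks]; J:collider[open] ⇒ blocked
  3. T → W → U → J ← P — W:chain[blocks]; U:chain[blocks]; J:collider[open] ⇒ blocked
Since the path T → K → J ← P is active, T and P are not d-separated given {J, U, V, W}.

No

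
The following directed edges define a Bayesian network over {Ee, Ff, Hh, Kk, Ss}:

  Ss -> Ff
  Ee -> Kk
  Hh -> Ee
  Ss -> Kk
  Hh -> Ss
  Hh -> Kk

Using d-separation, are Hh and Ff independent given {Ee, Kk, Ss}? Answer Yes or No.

Yes — Hh and Ff are d-separated given {Ee, Kk, Ss}.

3 paths connect Hh and Ff; each must be blocked for d-separation to hold:
  1. Hh → Ee → Kk ← Ss → Ff — Ee:chain[blocks]; Kk:collider[open]; Ss:fork[blocks] ⇒ blocked
  2. Hh → Ss → Ff — Ss:chain[blocks] ⇒ blocked
  3. Hh → Kk ← Ss → Ff — Kk:collider[open]; Ss:fork[blocks] ⇒ blocked
All paths are blocked; Hh ⊥ Ff | {Ee, Kk, Ss} holds.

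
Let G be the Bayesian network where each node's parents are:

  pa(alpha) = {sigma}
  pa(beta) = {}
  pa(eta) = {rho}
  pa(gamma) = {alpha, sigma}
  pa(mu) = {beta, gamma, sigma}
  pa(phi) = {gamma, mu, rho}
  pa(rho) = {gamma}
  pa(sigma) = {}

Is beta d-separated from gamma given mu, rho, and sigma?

5 paths connect beta and gamma; each must be blocked for d-separation to hold:
Path 1: beta → mu ← sigma → alpha → gamma
  sigma is a fork here and sigma is conditioned on, so the path is blocked at sigma.
Path 2: beta → mu ← sigma → gamma
  sigma is a fork here and sigma is conditioned on, so the path is blocked at sigma.
Path 3: beta → mu → phi ← rho ← gamma
  mu is a chain here and mu is conditioned on, so the path is blocked at mu.
Path 4: beta → mu → phi ← gamma
  mu is a chain here and mu is conditioned on, so the path is blocked at mu.
Path 5: beta → mu ← gamma
  mu is a collider and mu is conditioned on, which opens it — no node blocks this path, so it is active.
Since the path beta → mu ← gamma is active, beta and gamma are not d-separated given {mu, rho, sigma}.

No — beta and gamma are not d-separated given {mu, rho, sigma}.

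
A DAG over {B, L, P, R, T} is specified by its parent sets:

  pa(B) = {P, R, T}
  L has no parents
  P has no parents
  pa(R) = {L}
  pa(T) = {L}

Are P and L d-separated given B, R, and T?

2 paths connect P and L; each must be blocked for d-separation to hold:
  1. P → B ← T ← L — B:collider[open]; T:chain[blocks] ⇒ blocked
  2. P → B ← R ← L — B:collider[open]; R:chain[blocks] ⇒ blocked
Since every path is blocked, d-separation holds.

Yes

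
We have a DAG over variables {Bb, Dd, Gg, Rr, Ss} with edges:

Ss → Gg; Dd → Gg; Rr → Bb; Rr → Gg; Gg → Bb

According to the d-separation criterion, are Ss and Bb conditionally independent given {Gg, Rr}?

Yes

Enumerating the 2 paths from Ss to Bb and testing each for blocking by {Gg, Rr}:
  1. Ss → Gg ← Rr → Bb — Gg:collider[open]; Rr:fork[blocks] ⇒ blocked
  2. Ss → Gg → Bb — Gg:chain[blocks] ⇒ blocked
Since every path is blocked, d-separation holds.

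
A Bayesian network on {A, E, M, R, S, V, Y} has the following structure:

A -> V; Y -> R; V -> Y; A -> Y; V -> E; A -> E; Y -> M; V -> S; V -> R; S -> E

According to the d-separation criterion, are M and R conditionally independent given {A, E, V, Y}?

Yes

Enumerating the 5 paths from M to R and testing each for blocking by {A, E, V, Y}:
  1. M ← Y ← V → R — Y:chain[blocks]; V:fork[blocks] ⇒ blocked
  2. M ← Y ← A → E ← S ← V → R — Y:chain[blocks]; A:fork[blocks]; E:collider[open]; S:chain[open]; V:fork[blocks] ⇒ blocked
  3. M ← Y ← A → E ← V → R — Y:chain[blocks]; A:fork[blocks]; E:collider[open]; V:fork[blocks] ⇒ blocked
  4. M ← Y ← A → V → R — Y:chain[blocks]; A:fork[blocks]; V:chain[blocks] ⇒ blocked
  5. M ← Y → R — Y:fork[blocks] ⇒ blocked
Every path is blocked, so M and R are d-separated given {A, E, V, Y}.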